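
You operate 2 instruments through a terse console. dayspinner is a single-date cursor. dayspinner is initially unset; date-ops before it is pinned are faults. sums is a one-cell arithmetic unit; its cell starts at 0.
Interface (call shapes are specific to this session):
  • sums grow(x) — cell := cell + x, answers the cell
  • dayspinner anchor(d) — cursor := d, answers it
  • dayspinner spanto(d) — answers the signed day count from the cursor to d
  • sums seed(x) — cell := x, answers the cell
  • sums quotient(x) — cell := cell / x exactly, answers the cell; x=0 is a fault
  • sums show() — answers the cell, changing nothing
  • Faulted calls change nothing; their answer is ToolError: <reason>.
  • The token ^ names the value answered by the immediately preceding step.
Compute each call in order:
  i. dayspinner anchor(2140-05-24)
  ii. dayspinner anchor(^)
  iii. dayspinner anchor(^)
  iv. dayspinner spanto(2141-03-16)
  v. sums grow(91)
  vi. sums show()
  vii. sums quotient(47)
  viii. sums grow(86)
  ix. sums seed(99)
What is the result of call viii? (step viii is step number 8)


Answer: 4133/47

Derivation:
>> dayspinner anchor(2140-05-24)
<< 2140-05-24
>> dayspinner anchor(^)
<< 2140-05-24
>> dayspinner anchor(^)
<< 2140-05-24
>> dayspinner spanto(2141-03-16)
<< 296
>> sums grow(91)
<< 91
>> sums show()
<< 91
>> sums quotient(47)
<< 91/47
>> sums grow(86)
<< 4133/47
>> sums seed(99)
<< 99


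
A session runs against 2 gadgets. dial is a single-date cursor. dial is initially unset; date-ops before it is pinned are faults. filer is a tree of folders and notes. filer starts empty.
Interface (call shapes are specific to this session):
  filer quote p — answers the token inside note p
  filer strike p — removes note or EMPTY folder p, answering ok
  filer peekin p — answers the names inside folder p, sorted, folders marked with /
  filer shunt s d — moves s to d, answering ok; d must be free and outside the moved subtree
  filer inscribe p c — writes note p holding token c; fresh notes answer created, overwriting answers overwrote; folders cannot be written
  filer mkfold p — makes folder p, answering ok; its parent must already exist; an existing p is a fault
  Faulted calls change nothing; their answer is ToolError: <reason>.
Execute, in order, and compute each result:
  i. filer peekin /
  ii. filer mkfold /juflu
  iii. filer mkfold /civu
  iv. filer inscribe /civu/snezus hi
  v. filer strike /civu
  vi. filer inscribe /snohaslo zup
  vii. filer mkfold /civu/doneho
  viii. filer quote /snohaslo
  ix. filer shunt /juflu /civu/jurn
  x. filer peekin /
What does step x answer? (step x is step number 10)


I run filer peekin on p='/', yielding [].
Invoking filer mkfold on p='/juflu', and observe ok.
Next I call filer mkfold on p='/civu', and observe ok.
Next I call filer inscribe on p='/civu/snezus', c='hi', which returns created.
I try filer strike on p='/civu': ToolError: not empty.
Next I call filer inscribe on p='/snohaslo', c='zup', and get created.
Invoking filer mkfold on p='/civu/doneho', → ok.
Then filer quote on p='/snohaslo', and observe zup.
Invoking filer shunt on s='/juflu', d='/civu/jurn', → ok.
I use filer peekin on p='/', and get [civu/, snohaslo].

Answer: [civu/, snohaslo]


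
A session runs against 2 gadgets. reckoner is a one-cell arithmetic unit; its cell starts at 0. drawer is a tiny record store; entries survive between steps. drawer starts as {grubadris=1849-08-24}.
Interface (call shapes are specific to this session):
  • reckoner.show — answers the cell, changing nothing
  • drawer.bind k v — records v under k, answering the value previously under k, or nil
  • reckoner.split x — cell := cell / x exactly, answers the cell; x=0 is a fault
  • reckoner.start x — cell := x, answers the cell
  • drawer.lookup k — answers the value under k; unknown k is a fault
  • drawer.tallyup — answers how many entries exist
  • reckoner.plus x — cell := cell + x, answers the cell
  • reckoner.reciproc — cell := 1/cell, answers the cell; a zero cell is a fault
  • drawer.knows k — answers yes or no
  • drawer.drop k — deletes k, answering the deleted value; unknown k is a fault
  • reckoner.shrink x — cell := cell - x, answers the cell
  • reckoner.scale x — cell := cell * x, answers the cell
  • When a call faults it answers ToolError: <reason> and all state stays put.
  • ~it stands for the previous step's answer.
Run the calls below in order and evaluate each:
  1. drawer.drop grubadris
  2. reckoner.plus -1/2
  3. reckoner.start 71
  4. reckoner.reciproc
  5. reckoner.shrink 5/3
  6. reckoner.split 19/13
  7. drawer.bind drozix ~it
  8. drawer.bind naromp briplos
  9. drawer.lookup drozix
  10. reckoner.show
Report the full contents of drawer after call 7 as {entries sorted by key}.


I run drop with k→grubadris, giving 1849-08-24.
I call plus with x→-1/2, → -1/2.
Using start with x→71, yielding 71.
Invoking reciproc, and get 1/71.
Calling shrink with x→5/3, which returns -352/213.
Then split with x→19/13, and see -4576/4047.
I invoke bind with k→drozix, v→~it: nil.
Then bind with k→naromp, v→briplos, and see nil.
I invoke lookup with k→drozix, which returns -4576/4047.
I use show: -4576/4047.

Answer: {drozix=-4576/4047}


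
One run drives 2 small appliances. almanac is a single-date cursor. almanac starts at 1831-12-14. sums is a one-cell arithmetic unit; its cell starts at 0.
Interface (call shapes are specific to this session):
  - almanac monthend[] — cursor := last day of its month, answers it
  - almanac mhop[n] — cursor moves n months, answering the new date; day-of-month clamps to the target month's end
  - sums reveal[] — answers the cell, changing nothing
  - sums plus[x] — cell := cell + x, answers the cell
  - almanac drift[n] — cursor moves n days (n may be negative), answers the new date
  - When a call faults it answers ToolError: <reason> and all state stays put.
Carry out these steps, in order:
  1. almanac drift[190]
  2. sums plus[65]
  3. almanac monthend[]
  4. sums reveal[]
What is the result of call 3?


;; 1. almanac drift(n→190) == 1832-06-21
;; 2. sums plus(x→65) == 65
;; 3. almanac monthend() == 1832-06-30
;; 4. sums reveal() == 65

Answer: 1832-06-30


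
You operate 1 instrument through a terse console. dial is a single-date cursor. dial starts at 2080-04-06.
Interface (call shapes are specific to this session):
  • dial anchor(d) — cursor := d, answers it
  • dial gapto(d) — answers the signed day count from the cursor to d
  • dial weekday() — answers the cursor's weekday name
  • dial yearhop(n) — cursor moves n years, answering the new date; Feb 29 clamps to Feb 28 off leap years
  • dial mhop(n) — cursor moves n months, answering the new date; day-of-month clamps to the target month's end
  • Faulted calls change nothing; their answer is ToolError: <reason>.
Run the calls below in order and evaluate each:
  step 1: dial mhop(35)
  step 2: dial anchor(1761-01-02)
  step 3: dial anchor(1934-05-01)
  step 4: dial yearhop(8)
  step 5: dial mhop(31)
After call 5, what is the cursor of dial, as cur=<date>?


> dial mhop n: 35
:: 2083-03-06
> dial anchor d: 1761-01-02
:: 1761-01-02
> dial anchor d: 1934-05-01
:: 1934-05-01
> dial yearhop n: 8
:: 1942-05-01
> dial mhop n: 31
:: 1944-12-01

Answer: cur=1944-12-01


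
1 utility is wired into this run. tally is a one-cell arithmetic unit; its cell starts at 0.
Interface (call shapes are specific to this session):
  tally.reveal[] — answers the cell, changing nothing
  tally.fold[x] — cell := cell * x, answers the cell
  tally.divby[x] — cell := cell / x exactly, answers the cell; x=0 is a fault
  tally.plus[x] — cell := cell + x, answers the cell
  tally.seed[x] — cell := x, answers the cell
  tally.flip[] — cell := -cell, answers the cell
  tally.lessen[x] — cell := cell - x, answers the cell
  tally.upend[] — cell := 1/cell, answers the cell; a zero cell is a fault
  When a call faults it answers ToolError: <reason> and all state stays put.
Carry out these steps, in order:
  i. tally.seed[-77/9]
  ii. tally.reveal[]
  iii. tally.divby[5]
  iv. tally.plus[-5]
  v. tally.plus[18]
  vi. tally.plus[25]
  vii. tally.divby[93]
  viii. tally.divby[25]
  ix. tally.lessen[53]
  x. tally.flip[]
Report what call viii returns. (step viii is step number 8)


CALL seed[x='-77/9']
RET  -77/9
CALL reveal[]
RET  -77/9
CALL divby[x='5']
RET  -77/45
CALL plus[x='-5']
RET  -302/45
CALL plus[x='18']
RET  508/45
CALL plus[x='25']
RET  1633/45
CALL divby[x='93']
RET  1633/4185
CALL divby[x='25']
RET  1633/104625
CALL lessen[x='53']
RET  -5543492/104625
CALL flip[]
RET  5543492/104625

Answer: 1633/104625


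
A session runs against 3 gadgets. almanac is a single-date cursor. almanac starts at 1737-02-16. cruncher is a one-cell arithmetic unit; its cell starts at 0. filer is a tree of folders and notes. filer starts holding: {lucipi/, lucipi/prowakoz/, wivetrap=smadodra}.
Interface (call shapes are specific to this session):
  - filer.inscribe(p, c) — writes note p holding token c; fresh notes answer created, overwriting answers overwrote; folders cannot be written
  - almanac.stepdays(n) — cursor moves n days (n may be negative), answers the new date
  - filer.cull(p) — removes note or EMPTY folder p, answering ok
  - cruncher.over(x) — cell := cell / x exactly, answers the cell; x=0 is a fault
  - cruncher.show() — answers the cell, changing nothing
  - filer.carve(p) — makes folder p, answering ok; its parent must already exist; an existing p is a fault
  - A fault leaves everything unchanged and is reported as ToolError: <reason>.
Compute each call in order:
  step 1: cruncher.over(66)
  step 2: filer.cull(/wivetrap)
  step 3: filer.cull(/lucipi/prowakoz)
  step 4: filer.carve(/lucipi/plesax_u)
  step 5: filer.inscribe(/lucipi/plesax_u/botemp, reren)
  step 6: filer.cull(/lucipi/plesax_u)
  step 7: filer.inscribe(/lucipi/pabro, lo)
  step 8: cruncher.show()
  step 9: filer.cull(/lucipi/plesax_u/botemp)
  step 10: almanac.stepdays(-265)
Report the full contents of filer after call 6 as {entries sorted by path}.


Answer: {lucipi/, lucipi/plesax_u/, lucipi/plesax_u/botemp=reren}

Derivation:
! over(x=66) ~> 0
! cull(p=/wivetrap) ~> ok
! cull(p=/lucipi/prowakoz) ~> ok
! carve(p=/lucipi/plesax_u) ~> ok
! inscribe(p=/lucipi/plesax_u/botemp, c=reren) ~> created
! cull(p=/lucipi/plesax_u) ~> ToolError: not empty
! inscribe(p=/lucipi/pabro, c=lo) ~> created
! show() ~> 0
! cull(p=/lucipi/plesax_u/botemp) ~> ok
! stepdays(n=-265) ~> 1736-05-27


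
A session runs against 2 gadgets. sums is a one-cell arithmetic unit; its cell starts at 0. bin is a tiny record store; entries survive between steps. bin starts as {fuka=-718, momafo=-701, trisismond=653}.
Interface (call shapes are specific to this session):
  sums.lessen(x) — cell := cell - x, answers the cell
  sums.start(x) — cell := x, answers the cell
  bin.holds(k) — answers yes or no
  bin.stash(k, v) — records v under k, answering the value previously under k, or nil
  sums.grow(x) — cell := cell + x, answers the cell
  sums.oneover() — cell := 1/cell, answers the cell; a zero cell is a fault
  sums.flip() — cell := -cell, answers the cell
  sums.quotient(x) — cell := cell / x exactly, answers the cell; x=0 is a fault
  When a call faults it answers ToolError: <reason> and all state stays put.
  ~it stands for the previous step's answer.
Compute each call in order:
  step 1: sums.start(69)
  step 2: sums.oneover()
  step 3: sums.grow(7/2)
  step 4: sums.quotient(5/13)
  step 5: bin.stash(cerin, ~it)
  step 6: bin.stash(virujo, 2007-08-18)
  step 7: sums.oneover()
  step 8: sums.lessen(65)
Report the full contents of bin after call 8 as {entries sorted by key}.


·→ sums.start(x='69')
·← 69
·→ sums.oneover()
·← 1/69
·→ sums.grow(x='7/2')
·← 485/138
·→ sums.quotient(x='5/13')
·← 1261/138
·→ bin.stash(k='cerin', v='~it')
·← nil
·→ bin.stash(k='virujo', v='2007-08-18')
·← nil
·→ sums.oneover()
·← 138/1261
·→ sums.lessen(x='65')
·← -81827/1261

Answer: {cerin=1261/138, fuka=-718, momafo=-701, trisismond=653, virujo=2007-08-18}


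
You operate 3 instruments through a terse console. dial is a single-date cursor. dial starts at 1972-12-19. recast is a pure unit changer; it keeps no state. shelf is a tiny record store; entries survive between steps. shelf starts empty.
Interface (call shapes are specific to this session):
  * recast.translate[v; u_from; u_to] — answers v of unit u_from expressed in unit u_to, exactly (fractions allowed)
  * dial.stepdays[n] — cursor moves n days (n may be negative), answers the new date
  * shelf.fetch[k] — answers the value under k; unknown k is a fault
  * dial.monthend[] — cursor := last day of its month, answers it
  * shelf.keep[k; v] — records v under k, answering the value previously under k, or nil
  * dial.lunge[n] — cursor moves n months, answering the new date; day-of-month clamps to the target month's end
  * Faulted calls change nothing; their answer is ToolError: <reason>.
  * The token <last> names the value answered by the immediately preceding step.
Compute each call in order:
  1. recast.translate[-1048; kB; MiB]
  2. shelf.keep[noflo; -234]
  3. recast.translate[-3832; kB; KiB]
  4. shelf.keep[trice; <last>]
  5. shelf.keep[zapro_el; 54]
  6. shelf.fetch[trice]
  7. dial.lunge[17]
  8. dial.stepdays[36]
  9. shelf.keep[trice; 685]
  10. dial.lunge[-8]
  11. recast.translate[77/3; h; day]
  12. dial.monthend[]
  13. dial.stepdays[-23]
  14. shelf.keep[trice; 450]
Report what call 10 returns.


Calling recast.translate(v→-1048, u_from→kB, u_to→MiB), and get -16375/16384.
I use shelf.keep(k→noflo, v→-234), → nil.
Invoking recast.translate(v→-3832, u_from→kB, u_to→KiB), yielding -59875/16.
I try shelf.keep(k→trice, v→<last>), giving nil.
Invoking shelf.keep(k→zapro_el, v→54): nil.
Calling shelf.fetch(k→trice), and observe -59875/16.
I invoke dial.lunge(n→17), and observe 1974-05-19.
I use dial.stepdays(n→36), and observe 1974-06-24.
I try shelf.keep(k→trice, v→685), — result: -59875/16.
Then dial.lunge(n→-8): 1973-10-24.
I try recast.translate(v→77/3, u_from→h, u_to→day), and get 77/72.
I invoke dial.monthend(), which returns 1973-10-31.
Now I run dial.stepdays(n→-23), yielding 1973-10-08.
I try shelf.keep(k→trice, v→450), giving 685.

Answer: 1973-10-24


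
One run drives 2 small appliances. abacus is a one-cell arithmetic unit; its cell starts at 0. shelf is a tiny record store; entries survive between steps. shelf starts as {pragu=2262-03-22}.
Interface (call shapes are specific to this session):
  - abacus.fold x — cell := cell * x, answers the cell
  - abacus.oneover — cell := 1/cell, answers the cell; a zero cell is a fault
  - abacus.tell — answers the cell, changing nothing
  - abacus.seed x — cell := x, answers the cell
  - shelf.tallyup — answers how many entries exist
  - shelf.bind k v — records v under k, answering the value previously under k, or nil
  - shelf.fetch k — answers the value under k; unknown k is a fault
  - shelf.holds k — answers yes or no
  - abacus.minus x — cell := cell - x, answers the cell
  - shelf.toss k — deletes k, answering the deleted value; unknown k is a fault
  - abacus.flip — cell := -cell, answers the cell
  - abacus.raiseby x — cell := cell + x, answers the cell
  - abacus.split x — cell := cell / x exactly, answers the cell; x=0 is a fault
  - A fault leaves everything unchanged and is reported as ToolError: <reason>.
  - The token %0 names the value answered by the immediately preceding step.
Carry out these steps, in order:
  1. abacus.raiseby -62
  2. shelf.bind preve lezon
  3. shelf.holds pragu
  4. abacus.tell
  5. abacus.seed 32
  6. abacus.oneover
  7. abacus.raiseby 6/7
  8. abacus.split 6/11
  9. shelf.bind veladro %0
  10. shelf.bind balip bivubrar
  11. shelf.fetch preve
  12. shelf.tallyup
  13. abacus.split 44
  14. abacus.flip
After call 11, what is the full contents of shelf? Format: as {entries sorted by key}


! 1. abacus.raiseby(x→-62) == -62
! 2. shelf.bind(k→preve, v→lezon) == nil
! 3. shelf.holds(k→pragu) == yes
! 4. abacus.tell() == -62
! 5. abacus.seed(x→32) == 32
! 6. abacus.oneover() == 1/32
! 7. abacus.raiseby(x→6/7) == 199/224
! 8. abacus.split(x→6/11) == 2189/1344
! 9. shelf.bind(k→veladro, v→%0) == nil
! 10. shelf.bind(k→balip, v→bivubrar) == nil
! 11. shelf.fetch(k→preve) == lezon
! 12. shelf.tallyup() == 4
! 13. abacus.split(x→44) == 199/5376
! 14. abacus.flip() == -199/5376

Answer: {balip=bivubrar, pragu=2262-03-22, preve=lezon, veladro=2189/1344}


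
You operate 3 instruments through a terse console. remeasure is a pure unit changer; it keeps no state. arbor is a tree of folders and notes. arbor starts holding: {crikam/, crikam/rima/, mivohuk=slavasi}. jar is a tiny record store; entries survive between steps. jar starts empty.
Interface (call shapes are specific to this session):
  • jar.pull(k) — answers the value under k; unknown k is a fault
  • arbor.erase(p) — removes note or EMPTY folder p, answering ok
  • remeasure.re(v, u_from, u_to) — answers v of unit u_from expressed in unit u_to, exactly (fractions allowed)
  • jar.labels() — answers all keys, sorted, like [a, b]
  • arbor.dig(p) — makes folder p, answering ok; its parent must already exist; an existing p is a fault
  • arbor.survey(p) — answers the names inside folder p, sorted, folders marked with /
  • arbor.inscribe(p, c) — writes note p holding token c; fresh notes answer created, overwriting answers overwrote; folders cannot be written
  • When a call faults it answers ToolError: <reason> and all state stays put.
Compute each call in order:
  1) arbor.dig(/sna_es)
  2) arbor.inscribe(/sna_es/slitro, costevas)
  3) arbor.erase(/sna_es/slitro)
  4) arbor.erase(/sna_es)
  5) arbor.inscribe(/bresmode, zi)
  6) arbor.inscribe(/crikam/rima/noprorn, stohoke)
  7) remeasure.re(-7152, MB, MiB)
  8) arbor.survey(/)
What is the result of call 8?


! arbor.dig(p→/sna_es) == ok
! arbor.inscribe(p→/sna_es/slitro, c→costevas) == created
! arbor.erase(p→/sna_es/slitro) == ok
! arbor.erase(p→/sna_es) == ok
! arbor.inscribe(p→/bresmode, c→zi) == created
! arbor.inscribe(p→/crikam/rima/noprorn, c→stohoke) == created
! remeasure.re(v→-7152, u_from→MB, u_to→MiB) == -6984375/1024
! arbor.survey(p→/) == [bresmode, crikam/, mivohuk]

Answer: [bresmode, crikam/, mivohuk]


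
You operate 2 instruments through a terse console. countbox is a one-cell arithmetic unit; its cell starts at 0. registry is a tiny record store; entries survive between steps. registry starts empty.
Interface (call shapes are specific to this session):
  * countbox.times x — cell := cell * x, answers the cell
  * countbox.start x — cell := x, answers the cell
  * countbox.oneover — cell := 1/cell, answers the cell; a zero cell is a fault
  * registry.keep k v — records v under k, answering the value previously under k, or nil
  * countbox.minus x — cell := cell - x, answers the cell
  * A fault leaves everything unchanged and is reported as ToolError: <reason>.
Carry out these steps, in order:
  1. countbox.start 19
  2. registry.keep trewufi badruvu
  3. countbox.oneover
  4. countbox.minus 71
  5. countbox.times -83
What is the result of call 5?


Answer: 111884/19

Derivation:
I try countbox.start passing x: 19: 19.
I invoke registry.keep passing k: trewufi, v: badruvu, and get nil.
I run countbox.oneover: 1/19.
I invoke countbox.minus passing x: 71, → -1348/19.
Next I call countbox.times passing x: -83, and see 111884/19.


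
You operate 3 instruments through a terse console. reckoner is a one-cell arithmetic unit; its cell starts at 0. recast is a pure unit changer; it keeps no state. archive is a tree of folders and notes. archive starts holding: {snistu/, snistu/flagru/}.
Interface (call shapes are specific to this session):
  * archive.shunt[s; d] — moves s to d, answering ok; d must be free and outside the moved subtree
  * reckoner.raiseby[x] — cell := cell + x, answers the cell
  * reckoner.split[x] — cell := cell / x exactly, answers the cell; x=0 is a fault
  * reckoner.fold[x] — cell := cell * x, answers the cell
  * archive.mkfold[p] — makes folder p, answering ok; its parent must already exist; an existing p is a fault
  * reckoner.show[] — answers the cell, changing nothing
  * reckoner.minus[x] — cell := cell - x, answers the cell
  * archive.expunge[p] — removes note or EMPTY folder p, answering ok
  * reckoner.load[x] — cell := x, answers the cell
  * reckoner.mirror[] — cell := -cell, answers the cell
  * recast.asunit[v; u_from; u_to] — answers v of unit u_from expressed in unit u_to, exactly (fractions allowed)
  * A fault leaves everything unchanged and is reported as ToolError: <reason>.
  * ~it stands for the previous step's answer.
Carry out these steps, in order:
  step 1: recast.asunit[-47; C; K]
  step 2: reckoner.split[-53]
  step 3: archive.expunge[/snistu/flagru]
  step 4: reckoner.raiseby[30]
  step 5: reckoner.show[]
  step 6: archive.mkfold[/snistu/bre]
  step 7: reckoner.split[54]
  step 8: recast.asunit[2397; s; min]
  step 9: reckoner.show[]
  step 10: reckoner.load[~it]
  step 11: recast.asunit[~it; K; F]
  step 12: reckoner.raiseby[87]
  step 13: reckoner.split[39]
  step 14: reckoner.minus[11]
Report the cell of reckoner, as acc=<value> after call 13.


Answer: acc=788/351

Derivation:
% asunit(v→-47, u_from→C, u_to→K) == 4523/20
% split(x→-53) == 0
% expunge(p→/snistu/flagru) == ok
% raiseby(x→30) == 30
% show() == 30
% mkfold(p→/snistu/bre) == ok
% split(x→54) == 5/9
% asunit(v→2397, u_from→s, u_to→min) == 799/20
% show() == 5/9
% load(x→~it) == 5/9
% asunit(v→~it, u_from→K, u_to→F) == -45867/100
% raiseby(x→87) == 788/9
% split(x→39) == 788/351
% minus(x→11) == -3073/351


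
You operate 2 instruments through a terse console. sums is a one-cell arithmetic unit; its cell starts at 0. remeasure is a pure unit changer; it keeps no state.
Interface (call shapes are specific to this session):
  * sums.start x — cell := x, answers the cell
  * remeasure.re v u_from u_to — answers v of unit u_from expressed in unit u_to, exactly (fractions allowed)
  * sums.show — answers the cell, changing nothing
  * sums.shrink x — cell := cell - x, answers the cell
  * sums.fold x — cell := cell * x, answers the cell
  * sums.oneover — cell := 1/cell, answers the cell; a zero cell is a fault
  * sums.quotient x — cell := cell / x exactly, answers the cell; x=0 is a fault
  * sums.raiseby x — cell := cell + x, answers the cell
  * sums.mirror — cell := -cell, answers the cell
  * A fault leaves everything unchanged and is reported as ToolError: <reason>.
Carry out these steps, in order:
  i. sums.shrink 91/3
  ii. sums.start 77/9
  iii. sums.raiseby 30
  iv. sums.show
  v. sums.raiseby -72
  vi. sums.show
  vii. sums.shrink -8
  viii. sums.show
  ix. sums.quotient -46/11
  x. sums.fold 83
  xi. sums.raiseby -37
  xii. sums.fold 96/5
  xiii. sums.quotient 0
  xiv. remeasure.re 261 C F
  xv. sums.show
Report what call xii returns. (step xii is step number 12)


Answer: 3100144/345

Derivation:
I run shrink on x='91/3', giving -91/3.
I run start on x='77/9', which returns 77/9.
Next I call raiseby on x='30', giving 347/9.
I run show(), and get 347/9.
Invoking raiseby on x='-72', yielding -301/9.
I try show(), and observe -301/9.
I use shrink on x='-8', and see -229/9.
Using show(), which returns -229/9.
Then quotient on x='-46/11', which returns 2519/414.
I call fold on x='83', and see 209077/414.
Then raiseby on x='-37', giving 193759/414.
I run fold on x='96/5', → 3100144/345.
I try quotient on x='0', giving ToolError: division by zero.
Now I run re on v='261', u_from='C', u_to='F', which returns 2509/5.
I call show, yielding 3100144/345.


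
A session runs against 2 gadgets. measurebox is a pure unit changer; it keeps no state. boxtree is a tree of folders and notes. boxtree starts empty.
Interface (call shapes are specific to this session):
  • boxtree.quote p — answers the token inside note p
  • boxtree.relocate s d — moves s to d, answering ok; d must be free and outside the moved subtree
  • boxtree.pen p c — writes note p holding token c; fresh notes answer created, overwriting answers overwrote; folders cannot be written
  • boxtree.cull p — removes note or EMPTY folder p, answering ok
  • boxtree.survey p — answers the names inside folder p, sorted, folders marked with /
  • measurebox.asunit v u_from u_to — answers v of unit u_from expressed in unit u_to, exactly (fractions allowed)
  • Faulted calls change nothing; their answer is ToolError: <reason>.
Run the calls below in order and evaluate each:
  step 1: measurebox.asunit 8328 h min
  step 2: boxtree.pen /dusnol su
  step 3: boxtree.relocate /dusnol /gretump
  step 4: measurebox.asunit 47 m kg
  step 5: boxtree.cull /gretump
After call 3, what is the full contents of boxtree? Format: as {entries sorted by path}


Answer: {gretump=su}

Derivation:
CALL measurebox.asunit[v=8328; u_from=h; u_to=min]
RET  499680
CALL boxtree.pen[p=/dusnol; c=su]
RET  created
CALL boxtree.relocate[s=/dusnol; d=/gretump]
RET  ok
CALL measurebox.asunit[v=47; u_from=m; u_to=kg]
RET  ToolError: incompatible units
CALL boxtree.cull[p=/gretump]
RET  ok


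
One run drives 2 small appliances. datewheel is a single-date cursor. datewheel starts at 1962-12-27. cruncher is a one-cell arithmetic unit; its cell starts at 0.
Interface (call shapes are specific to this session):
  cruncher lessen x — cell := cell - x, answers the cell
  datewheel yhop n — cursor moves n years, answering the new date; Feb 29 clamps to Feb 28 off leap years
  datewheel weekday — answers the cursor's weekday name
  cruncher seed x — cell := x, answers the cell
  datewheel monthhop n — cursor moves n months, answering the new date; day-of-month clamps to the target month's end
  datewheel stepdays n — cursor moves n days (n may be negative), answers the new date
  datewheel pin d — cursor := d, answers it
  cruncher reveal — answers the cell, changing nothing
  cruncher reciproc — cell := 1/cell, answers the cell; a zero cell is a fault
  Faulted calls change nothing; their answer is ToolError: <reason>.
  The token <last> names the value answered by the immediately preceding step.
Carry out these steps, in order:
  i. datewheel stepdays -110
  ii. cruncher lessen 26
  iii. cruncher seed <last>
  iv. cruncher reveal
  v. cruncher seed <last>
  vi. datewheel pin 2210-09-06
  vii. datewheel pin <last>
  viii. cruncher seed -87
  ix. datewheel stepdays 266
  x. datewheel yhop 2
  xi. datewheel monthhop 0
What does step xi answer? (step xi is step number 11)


Answer: 2213-05-30

Derivation:
CALL datewheel stepdays[n='-110']
RET  1962-09-08
CALL cruncher lessen[x='26']
RET  -26
CALL cruncher seed[x='<last>']
RET  -26
CALL cruncher reveal[]
RET  -26
CALL cruncher seed[x='<last>']
RET  -26
CALL datewheel pin[d='2210-09-06']
RET  2210-09-06
CALL datewheel pin[d='<last>']
RET  2210-09-06
CALL cruncher seed[x='-87']
RET  -87
CALL datewheel stepdays[n='266']
RET  2211-05-30
CALL datewheel yhop[n='2']
RET  2213-05-30
CALL datewheel monthhop[n='0']
RET  2213-05-30


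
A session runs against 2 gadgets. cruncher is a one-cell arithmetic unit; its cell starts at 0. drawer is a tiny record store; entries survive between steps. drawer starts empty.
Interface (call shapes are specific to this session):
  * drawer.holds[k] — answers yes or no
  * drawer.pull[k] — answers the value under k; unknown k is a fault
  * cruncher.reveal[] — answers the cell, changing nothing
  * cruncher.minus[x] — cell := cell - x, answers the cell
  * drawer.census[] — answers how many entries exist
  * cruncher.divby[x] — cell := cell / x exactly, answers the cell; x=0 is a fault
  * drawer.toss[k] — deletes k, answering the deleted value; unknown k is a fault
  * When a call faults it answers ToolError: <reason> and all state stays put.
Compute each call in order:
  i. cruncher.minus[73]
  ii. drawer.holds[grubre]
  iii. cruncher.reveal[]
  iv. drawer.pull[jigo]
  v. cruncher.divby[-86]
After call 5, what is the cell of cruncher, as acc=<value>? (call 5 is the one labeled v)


Answer: acc=73/86

Derivation:
·→ cruncher.minus(x: 73)
·← -73
·→ drawer.holds(k: grubre)
·← no
·→ cruncher.reveal()
·← -73
·→ drawer.pull(k: jigo)
·← ToolError: no such key jigo
·→ cruncher.divby(x: -86)
·← 73/86


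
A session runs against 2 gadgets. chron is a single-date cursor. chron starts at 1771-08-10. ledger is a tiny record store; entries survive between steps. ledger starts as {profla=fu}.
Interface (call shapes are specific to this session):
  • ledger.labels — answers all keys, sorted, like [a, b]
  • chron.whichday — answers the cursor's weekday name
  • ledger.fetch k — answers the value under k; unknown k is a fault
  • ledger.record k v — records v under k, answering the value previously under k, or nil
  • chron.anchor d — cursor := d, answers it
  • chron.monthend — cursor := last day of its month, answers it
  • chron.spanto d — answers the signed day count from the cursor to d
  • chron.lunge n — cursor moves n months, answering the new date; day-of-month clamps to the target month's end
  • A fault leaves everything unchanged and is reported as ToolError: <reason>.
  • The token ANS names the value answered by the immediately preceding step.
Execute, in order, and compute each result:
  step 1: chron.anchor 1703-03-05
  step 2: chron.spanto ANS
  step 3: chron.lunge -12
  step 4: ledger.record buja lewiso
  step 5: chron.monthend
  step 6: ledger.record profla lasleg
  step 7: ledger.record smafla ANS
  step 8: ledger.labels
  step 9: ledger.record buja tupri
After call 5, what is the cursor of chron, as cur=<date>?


Answer: cur=1702-03-31

Derivation:
I call chron.anchor using 1703-03-05, and observe 1703-03-05.
Using chron.spanto using ANS, and see 0.
Now I run chron.lunge using -12, — result: 1702-03-05.
I use ledger.record using buja, lewiso, — result: nil.
Invoking chron.monthend, giving 1702-03-31.
Using ledger.record using profla, lasleg, and see fu.
Using ledger.record using smafla, ANS, — result: nil.
Invoking ledger.labels, — result: [buja, profla, smafla].
I try ledger.record using buja, tupri, — result: lewiso.


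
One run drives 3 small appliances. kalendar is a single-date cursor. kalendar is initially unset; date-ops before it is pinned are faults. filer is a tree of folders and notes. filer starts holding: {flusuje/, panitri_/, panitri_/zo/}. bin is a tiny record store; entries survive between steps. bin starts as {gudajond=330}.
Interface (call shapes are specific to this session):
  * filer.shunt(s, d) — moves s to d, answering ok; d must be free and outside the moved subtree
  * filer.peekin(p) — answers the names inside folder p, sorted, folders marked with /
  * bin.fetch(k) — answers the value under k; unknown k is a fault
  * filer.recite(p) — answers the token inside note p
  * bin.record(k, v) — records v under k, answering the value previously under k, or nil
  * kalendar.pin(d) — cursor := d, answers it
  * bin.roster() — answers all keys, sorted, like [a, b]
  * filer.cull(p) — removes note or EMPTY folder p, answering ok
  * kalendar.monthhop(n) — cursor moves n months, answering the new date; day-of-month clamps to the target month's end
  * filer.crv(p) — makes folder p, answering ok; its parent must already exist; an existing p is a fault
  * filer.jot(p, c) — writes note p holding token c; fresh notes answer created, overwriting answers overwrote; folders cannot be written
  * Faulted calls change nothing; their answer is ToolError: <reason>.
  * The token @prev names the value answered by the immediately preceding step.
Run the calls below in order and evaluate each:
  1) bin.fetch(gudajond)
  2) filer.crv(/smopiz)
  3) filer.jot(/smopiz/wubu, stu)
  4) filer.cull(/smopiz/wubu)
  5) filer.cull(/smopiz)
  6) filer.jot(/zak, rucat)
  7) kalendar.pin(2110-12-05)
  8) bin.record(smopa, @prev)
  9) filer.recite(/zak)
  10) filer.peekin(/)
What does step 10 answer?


[in] bin.fetch k: gudajond
= 330
[in] filer.crv p: /smopiz
= ok
[in] filer.jot p: /smopiz/wubu c: stu
= created
[in] filer.cull p: /smopiz/wubu
= ok
[in] filer.cull p: /smopiz
= ok
[in] filer.jot p: /zak c: rucat
= created
[in] kalendar.pin d: 2110-12-05
= 2110-12-05
[in] bin.record k: smopa v: @prev
= nil
[in] filer.recite p: /zak
= rucat
[in] filer.peekin p: /
= [flusuje/, panitri_/, zak]

Answer: [flusuje/, panitri_/, zak]


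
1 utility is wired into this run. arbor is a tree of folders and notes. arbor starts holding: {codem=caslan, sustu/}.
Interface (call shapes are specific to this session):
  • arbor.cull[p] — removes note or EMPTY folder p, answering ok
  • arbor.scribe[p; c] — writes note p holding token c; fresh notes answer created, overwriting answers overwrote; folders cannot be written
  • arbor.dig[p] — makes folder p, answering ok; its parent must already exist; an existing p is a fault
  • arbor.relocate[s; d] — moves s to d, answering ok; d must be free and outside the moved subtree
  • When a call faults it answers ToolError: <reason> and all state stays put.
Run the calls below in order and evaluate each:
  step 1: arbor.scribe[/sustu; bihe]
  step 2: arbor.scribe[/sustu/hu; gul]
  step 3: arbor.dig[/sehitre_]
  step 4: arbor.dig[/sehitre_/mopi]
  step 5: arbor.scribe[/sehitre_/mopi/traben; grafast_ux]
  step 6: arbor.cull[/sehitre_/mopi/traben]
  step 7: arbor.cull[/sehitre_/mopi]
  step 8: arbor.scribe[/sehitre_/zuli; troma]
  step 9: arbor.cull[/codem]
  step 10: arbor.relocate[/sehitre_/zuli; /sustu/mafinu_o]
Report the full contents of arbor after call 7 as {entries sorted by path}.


Answer: {codem=caslan, sehitre_/, sustu/, sustu/hu=gul}

Derivation:
> scribe p='/sustu' c='bihe'
[out] ToolError: is a directory
> scribe p='/sustu/hu' c='gul'
[out] created
> dig p='/sehitre_'
[out] ok
> dig p='/sehitre_/mopi'
[out] ok
> scribe p='/sehitre_/mopi/traben' c='grafast_ux'
[out] created
> cull p='/sehitre_/mopi/traben'
[out] ok
> cull p='/sehitre_/mopi'
[out] ok
> scribe p='/sehitre_/zuli' c='troma'
[out] created
> cull p='/codem'
[out] ok
> relocate s='/sehitre_/zuli' d='/sustu/mafinu_o'
[out] ok


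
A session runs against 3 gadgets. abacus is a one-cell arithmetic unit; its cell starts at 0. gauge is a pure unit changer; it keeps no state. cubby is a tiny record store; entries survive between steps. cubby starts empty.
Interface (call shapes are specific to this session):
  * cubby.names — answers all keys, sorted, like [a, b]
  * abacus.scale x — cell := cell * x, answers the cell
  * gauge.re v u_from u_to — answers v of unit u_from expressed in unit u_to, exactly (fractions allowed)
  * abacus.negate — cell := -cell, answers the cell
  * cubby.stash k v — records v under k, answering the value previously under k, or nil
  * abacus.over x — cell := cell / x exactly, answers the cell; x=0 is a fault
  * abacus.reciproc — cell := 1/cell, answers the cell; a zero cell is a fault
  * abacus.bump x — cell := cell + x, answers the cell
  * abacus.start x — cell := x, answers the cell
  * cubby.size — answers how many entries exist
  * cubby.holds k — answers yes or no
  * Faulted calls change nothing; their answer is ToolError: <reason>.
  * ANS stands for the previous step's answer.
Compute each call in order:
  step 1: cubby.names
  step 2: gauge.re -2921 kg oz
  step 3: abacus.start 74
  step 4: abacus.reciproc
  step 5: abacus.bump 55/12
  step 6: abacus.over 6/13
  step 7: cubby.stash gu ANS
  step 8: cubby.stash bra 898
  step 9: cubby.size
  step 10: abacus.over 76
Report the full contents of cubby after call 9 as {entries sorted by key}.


$ names
  []
$ re v='-2921' u_from='kg' u_to='oz'
  -4673600000000/45359237
$ start x='74'
  74
$ reciproc
  1/74
$ bump x='55/12'
  2041/444
$ over x='6/13'
  26533/2664
$ stash k='gu' v='ANS'
  nil
$ stash k='bra' v='898'
  nil
$ size
  2
$ over x='76'
  26533/202464

Answer: {bra=898, gu=26533/2664}


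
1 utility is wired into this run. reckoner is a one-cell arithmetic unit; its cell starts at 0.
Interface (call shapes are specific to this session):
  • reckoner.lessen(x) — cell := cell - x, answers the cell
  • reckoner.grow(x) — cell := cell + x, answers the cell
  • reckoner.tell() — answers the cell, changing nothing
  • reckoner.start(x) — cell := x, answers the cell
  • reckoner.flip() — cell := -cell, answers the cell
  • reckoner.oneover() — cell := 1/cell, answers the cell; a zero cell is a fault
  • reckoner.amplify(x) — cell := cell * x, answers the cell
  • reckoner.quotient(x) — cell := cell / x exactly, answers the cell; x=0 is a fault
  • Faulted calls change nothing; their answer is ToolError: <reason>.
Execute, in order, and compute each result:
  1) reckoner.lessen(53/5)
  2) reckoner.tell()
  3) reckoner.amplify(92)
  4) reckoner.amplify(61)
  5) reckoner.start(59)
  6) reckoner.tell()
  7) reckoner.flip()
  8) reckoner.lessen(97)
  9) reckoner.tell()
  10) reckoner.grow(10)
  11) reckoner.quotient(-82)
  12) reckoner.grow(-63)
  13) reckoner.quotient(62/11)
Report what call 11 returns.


Answer: 73/41

Derivation:
-- reckoner.lessen(x=53/5) => -53/5
-- reckoner.tell() => -53/5
-- reckoner.amplify(x=92) => -4876/5
-- reckoner.amplify(x=61) => -297436/5
-- reckoner.start(x=59) => 59
-- reckoner.tell() => 59
-- reckoner.flip() => -59
-- reckoner.lessen(x=97) => -156
-- reckoner.tell() => -156
-- reckoner.grow(x=10) => -146
-- reckoner.quotient(x=-82) => 73/41
-- reckoner.grow(x=-63) => -2510/41
-- reckoner.quotient(x=62/11) => -13805/1271


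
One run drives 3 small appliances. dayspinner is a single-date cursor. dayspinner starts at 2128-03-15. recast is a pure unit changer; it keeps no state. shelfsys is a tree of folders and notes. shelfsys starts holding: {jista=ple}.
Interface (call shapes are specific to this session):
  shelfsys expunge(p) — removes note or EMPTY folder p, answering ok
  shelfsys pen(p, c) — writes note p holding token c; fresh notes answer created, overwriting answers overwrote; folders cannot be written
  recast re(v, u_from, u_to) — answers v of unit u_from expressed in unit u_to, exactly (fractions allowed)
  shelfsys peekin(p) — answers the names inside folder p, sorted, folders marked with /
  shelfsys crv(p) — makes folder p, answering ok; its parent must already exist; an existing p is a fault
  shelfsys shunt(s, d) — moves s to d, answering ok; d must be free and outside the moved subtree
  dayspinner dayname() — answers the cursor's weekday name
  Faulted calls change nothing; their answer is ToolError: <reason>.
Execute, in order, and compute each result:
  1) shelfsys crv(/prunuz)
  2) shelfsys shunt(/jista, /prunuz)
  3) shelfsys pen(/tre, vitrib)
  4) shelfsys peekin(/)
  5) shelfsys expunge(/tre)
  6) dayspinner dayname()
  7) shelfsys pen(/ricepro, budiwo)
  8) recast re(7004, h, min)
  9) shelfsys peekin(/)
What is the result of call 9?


Answer: [jista, prunuz/, ricepro]

Derivation:
-- 1. shelfsys crv(p→/prunuz) ~> ok
-- 2. shelfsys shunt(s→/jista, d→/prunuz) ~> ToolError: exists
-- 3. shelfsys pen(p→/tre, c→vitrib) ~> created
-- 4. shelfsys peekin(p→/) ~> [jista, prunuz/, tre]
-- 5. shelfsys expunge(p→/tre) ~> ok
-- 6. dayspinner dayname() ~> Monday
-- 7. shelfsys pen(p→/ricepro, c→budiwo) ~> created
-- 8. recast re(v→7004, u_from→h, u_to→min) ~> 420240
-- 9. shelfsys peekin(p→/) ~> [jista, prunuz/, ricepro]


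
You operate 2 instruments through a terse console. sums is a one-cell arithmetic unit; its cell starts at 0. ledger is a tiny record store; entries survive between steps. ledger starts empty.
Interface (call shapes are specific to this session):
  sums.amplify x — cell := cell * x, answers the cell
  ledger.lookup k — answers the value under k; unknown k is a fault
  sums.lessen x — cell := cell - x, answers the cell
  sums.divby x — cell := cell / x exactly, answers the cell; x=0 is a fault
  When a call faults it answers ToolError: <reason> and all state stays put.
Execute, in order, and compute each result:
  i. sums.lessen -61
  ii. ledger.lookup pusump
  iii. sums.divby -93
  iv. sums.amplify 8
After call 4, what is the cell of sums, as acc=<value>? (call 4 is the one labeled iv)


Answer: acc=-488/93

Derivation:
Next I call sums.lessen(-61), and get 61.
Now I run ledger.lookup(pusump), and see ToolError: no such key pusump.
Calling sums.divby(-93), — result: -61/93.
Using sums.amplify(8), and get -488/93.
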